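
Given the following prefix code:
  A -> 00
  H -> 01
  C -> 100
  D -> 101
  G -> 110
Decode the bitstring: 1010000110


Decoding step by step:
Bits 101 -> D
Bits 00 -> A
Bits 00 -> A
Bits 110 -> G


Decoded message: DAAG


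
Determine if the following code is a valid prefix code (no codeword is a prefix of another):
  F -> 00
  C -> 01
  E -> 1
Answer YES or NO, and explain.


Checking each pair (does one codeword prefix another?):
  F='00' vs C='01': no prefix
  F='00' vs E='1': no prefix
  C='01' vs F='00': no prefix
  C='01' vs E='1': no prefix
  E='1' vs F='00': no prefix
  E='1' vs C='01': no prefix
No violation found over all pairs.

YES -- this is a valid prefix code. No codeword is a prefix of any other codeword.


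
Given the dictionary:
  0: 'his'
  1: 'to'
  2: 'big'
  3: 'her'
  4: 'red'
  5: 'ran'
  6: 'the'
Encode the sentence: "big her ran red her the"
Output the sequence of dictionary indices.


Look up each word in the dictionary:
  'big' -> 2
  'her' -> 3
  'ran' -> 5
  'red' -> 4
  'her' -> 3
  'the' -> 6

Encoded: [2, 3, 5, 4, 3, 6]


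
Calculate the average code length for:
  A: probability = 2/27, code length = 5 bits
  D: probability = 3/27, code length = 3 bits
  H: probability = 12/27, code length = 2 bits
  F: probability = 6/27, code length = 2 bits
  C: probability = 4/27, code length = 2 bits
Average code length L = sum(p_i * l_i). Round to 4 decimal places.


Weighted contributions p_i * l_i:
  A: (2/27) * 5 = 10/27
  D: (3/27) * 3 = 9/27
  H: (12/27) * 2 = 24/27
  F: (6/27) * 2 = 12/27
  C: (4/27) * 2 = 8/27
Sum = (10 + 9 + 24 + 12 + 8)/27 = 63/27

L = 63/27 = 2.3333 bits/symbol


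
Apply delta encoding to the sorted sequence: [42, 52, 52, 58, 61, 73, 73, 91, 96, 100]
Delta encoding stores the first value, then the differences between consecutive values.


First value: 42
Deltas:
  52 - 42 = 10
  52 - 52 = 0
  58 - 52 = 6
  61 - 58 = 3
  73 - 61 = 12
  73 - 73 = 0
  91 - 73 = 18
  96 - 91 = 5
  100 - 96 = 4


Delta encoded: [42, 10, 0, 6, 3, 12, 0, 18, 5, 4]


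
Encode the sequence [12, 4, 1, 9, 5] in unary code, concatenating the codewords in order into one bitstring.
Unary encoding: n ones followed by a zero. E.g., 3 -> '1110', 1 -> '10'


Encode each number as n ones followed by a terminating 0:
  12 -> 1111111111110 (13 bits)
  4 -> 11110 (5 bits)
  1 -> 10 (2 bits)
  9 -> 1111111110 (10 bits)
  5 -> 111110 (6 bits)
Total length = 13 + 5 + 2 + 10 + 6 = 36 bits.

Unary([12, 4, 1, 9, 5]) = 111111111111011110101111111110111110 (36 bits)


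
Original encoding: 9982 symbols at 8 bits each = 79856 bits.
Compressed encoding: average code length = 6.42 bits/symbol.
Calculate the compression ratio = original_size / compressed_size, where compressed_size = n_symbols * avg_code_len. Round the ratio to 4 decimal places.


original_size = n_symbols * orig_bits = 9982 * 8 = 79856 bits
compressed_size = n_symbols * avg_code_len = 9982 * 6.42 = 64084.44 bits
ratio = original_size / compressed_size = 79856 / 64084.44 = 1.2461

Compression ratio = 1.2461


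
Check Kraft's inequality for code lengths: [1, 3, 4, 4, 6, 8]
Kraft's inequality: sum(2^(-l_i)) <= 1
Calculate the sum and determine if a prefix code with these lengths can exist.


Sum = 2^(-1) + 2^(-3) + 2^(-4) + 2^(-4) + 2^(-6) + 2^(-8)
    = 0.5 + 0.125 + 0.0625 + 0.0625 + 0.015625 + 0.00390625
    = 197/256 = 0.76953125
Since 0.76953125 <= 1, Kraft's inequality IS satisfied.
A prefix code with these lengths CAN exist.

Kraft sum = 0.76953125. Satisfied.


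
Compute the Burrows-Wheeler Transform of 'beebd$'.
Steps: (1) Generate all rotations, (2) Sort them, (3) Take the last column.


Rotations (sorted):
  0: $beebd -> last char: d
  1: bd$bee -> last char: e
  2: beebd$ -> last char: $
  3: d$beeb -> last char: b
  4: ebd$be -> last char: e
  5: eebd$b -> last char: b


BWT = de$beb


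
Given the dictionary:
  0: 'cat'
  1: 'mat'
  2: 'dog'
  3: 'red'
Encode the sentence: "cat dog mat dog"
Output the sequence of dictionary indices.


Look up each word in the dictionary:
  'cat' -> 0
  'dog' -> 2
  'mat' -> 1
  'dog' -> 2

Encoded: [0, 2, 1, 2]


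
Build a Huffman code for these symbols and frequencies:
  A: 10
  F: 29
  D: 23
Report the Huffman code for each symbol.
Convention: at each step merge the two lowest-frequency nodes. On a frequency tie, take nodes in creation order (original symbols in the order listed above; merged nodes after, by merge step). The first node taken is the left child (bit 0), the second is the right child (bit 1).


Huffman tree construction:
Step 1: Merge A(10) + D(23) = 33
Step 2: Merge F(29) + (A+D)(33) = 62
Read each symbol's code off the tree from the root (left child = 0, right child = 1).

Codes:
  A: 10 (length 2)
  F: 0 (length 1)
  D: 11 (length 2)
Average code length: 95/62 = 1.5323 bits/symbol


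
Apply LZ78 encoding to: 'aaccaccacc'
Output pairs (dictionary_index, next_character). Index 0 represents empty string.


LZ78 encoding steps:
Dictionary: {0: ''}
Step 1: w='' (idx 0), next='a' -> output (0, 'a'), add 'a' as idx 1
Step 2: w='a' (idx 1), next='c' -> output (1, 'c'), add 'ac' as idx 2
Step 3: w='' (idx 0), next='c' -> output (0, 'c'), add 'c' as idx 3
Step 4: w='ac' (idx 2), next='c' -> output (2, 'c'), add 'acc' as idx 4
Step 5: w='acc' (idx 4), end of input -> output (4, '')


Encoded: [(0, 'a'), (1, 'c'), (0, 'c'), (2, 'c'), (4, '')]


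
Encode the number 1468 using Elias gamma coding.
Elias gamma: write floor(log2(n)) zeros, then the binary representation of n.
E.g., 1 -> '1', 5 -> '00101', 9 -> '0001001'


num_bits = floor(log2(1468)) + 1 = 11
leading_zeros = num_bits - 1 = 10
binary(1468) = 10110111100

Elias gamma(1468) = '0000000000' + '10110111100' = 000000000010110111100 (21 bits)


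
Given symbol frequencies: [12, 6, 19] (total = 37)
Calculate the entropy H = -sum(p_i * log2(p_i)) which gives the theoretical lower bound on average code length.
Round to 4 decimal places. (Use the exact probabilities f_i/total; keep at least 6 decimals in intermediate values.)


Per-symbol terms -p_i * log2(p_i) with p_i = f_i/37:
  p = 12/37 = 0.324324: log2(p) = -1.624491, -p*log2(p) = 0.526862
  p = 6/37 = 0.162162: log2(p) = -2.624491, -p*log2(p) = 0.425593
  p = 19/37 = 0.513514: log2(p) = -0.961526, -p*log2(p) = 0.493757
H = 0.526862 + 0.425593 + 0.493757 = 1.446212

H = 1.4462 bits/symbol


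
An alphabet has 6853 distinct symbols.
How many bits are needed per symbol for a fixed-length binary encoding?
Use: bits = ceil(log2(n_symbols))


log2(6853) = 12.7425
Bracket: 2^12 = 4096 < 6853 <= 2^13 = 8192
So ceil(log2(6853)) = 13

bits = ceil(log2(6853)) = ceil(12.7425) = 13 bits


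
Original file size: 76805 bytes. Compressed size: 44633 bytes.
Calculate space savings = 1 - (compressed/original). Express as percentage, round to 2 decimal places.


ratio = compressed/original = 44633/76805 = 0.581121
savings = 1 - ratio = 1 - 0.581121 = 0.418879
as a percentage: 0.418879 * 100 = 41.89%

Space savings = 1 - 44633/76805 = 41.89%


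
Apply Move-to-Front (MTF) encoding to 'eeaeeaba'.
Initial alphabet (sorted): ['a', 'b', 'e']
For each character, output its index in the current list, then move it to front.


MTF encoding:
'e': index 2 in ['a', 'b', 'e'] -> ['e', 'a', 'b']
'e': index 0 in ['e', 'a', 'b'] -> ['e', 'a', 'b']
'a': index 1 in ['e', 'a', 'b'] -> ['a', 'e', 'b']
'e': index 1 in ['a', 'e', 'b'] -> ['e', 'a', 'b']
'e': index 0 in ['e', 'a', 'b'] -> ['e', 'a', 'b']
'a': index 1 in ['e', 'a', 'b'] -> ['a', 'e', 'b']
'b': index 2 in ['a', 'e', 'b'] -> ['b', 'a', 'e']
'a': index 1 in ['b', 'a', 'e'] -> ['a', 'b', 'e']


Output: [2, 0, 1, 1, 0, 1, 2, 1]


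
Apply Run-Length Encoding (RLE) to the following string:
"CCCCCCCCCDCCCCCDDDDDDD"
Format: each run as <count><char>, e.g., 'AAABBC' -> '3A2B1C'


Scanning runs left to right:
  i=0: run of 'C' x 9 -> '9C'
  i=9: run of 'D' x 1 -> '1D'
  i=10: run of 'C' x 5 -> '5C'
  i=15: run of 'D' x 7 -> '7D'

RLE = 9C1D5C7D


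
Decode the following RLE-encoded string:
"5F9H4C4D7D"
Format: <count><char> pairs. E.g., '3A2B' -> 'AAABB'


Expanding each <count><char> pair:
  5F -> 'FFFFF'
  9H -> 'HHHHHHHHH'
  4C -> 'CCCC'
  4D -> 'DDDD'
  7D -> 'DDDDDDD'

Decoded = FFFFFHHHHHHHHHCCCCDDDDDDDDDDD


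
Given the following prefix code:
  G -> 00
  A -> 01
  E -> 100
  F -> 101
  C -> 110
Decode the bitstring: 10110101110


Decoding step by step:
Bits 101 -> F
Bits 101 -> F
Bits 01 -> A
Bits 110 -> C


Decoded message: FFAC


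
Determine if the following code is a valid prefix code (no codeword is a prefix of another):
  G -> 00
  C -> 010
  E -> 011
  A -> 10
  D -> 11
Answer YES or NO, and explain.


Checking each pair (does one codeword prefix another?):
  G='00' vs C='010': no prefix
  G='00' vs E='011': no prefix
  G='00' vs A='10': no prefix
  G='00' vs D='11': no prefix
  C='010' vs G='00': no prefix
  C='010' vs E='011': no prefix
  C='010' vs A='10': no prefix
  C='010' vs D='11': no prefix
  E='011' vs G='00': no prefix
  E='011' vs C='010': no prefix
  E='011' vs A='10': no prefix
  E='011' vs D='11': no prefix
  A='10' vs G='00': no prefix
  A='10' vs C='010': no prefix
  A='10' vs E='011': no prefix
  A='10' vs D='11': no prefix
  D='11' vs G='00': no prefix
  D='11' vs C='010': no prefix
  D='11' vs E='011': no prefix
  D='11' vs A='10': no prefix
No violation found over all pairs.

YES -- this is a valid prefix code. No codeword is a prefix of any other codeword.


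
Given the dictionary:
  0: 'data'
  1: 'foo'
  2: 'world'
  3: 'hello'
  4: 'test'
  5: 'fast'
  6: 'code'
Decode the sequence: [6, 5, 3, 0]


Look up each index in the dictionary:
  6 -> 'code'
  5 -> 'fast'
  3 -> 'hello'
  0 -> 'data'

Decoded: "code fast hello data"


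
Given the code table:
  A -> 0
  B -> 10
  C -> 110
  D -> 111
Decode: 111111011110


Decoding:
111 -> D
111 -> D
0 -> A
111 -> D
10 -> B


Result: DDADB


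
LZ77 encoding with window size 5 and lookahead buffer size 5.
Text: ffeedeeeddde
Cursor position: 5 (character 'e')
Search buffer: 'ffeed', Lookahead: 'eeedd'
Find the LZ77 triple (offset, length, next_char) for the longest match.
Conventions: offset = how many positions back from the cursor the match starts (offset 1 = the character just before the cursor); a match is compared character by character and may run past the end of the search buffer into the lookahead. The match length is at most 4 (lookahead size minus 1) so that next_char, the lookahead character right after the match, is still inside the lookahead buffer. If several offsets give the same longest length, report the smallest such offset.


Try each offset into the search buffer:
  offset=1 (pos 4, char 'd'): match length 0
  offset=2 (pos 3, char 'e'): match length 1
  offset=3 (pos 2, char 'e'): match length 2
  offset=4 (pos 1, char 'f'): match length 0
  offset=5 (pos 0, char 'f'): match length 0
Longest match has length 2 at offset 3.
next_char = character at position 5 + 2 = 7 -> 'e'

Best match: offset=3, length=2 (matching 'ee' starting at position 2)
LZ77 triple: (3, 2, 'e')


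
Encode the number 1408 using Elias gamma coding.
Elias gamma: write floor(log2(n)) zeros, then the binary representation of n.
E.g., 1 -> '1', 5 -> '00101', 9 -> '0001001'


num_bits = floor(log2(1408)) + 1 = 11
leading_zeros = num_bits - 1 = 10
binary(1408) = 10110000000

Elias gamma(1408) = '0000000000' + '10110000000' = 000000000010110000000 (21 bits)


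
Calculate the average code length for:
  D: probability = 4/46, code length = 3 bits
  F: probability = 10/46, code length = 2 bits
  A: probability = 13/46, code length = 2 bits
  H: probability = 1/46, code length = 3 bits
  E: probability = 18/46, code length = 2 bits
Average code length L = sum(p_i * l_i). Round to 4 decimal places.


Weighted contributions p_i * l_i:
  D: (4/46) * 3 = 12/46
  F: (10/46) * 2 = 20/46
  A: (13/46) * 2 = 26/46
  H: (1/46) * 3 = 3/46
  E: (18/46) * 2 = 36/46
Sum = (12 + 20 + 26 + 3 + 36)/46 = 97/46

L = 97/46 = 2.1087 bits/symbol


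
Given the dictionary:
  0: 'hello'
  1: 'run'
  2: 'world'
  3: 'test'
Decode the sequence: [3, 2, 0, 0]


Look up each index in the dictionary:
  3 -> 'test'
  2 -> 'world'
  0 -> 'hello'
  0 -> 'hello'

Decoded: "test world hello hello"


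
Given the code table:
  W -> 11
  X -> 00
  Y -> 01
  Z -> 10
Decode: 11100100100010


Decoding:
11 -> W
10 -> Z
01 -> Y
00 -> X
10 -> Z
00 -> X
10 -> Z


Result: WZYXZXZ


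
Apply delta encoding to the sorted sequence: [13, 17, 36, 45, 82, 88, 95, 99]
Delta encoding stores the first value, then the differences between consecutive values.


First value: 13
Deltas:
  17 - 13 = 4
  36 - 17 = 19
  45 - 36 = 9
  82 - 45 = 37
  88 - 82 = 6
  95 - 88 = 7
  99 - 95 = 4


Delta encoded: [13, 4, 19, 9, 37, 6, 7, 4]


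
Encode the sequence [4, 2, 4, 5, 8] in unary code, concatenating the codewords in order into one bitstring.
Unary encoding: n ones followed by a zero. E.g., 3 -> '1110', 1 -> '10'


Encode each number as n ones followed by a terminating 0:
  4 -> 11110 (5 bits)
  2 -> 110 (3 bits)
  4 -> 11110 (5 bits)
  5 -> 111110 (6 bits)
  8 -> 111111110 (9 bits)
Total length = 5 + 3 + 5 + 6 + 9 = 28 bits.

Unary([4, 2, 4, 5, 8]) = 1111011011110111110111111110 (28 bits)


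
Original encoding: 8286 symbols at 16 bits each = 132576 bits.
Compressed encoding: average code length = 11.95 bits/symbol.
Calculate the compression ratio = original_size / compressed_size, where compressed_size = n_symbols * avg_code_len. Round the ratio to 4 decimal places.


original_size = n_symbols * orig_bits = 8286 * 16 = 132576 bits
compressed_size = n_symbols * avg_code_len = 8286 * 11.95 = 99017.7 bits
ratio = original_size / compressed_size = 132576 / 99017.7 = 1.3389

Compression ratio = 1.3389


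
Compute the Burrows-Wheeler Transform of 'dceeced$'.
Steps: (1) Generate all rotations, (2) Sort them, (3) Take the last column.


Rotations (sorted):
  0: $dceeced -> last char: d
  1: ced$dcee -> last char: e
  2: ceeced$d -> last char: d
  3: d$dceece -> last char: e
  4: dceeced$ -> last char: $
  5: eced$dce -> last char: e
  6: ed$dceec -> last char: c
  7: eeced$dc -> last char: c


BWT = dede$ecc


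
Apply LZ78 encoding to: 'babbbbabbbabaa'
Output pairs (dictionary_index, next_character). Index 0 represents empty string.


LZ78 encoding steps:
Dictionary: {0: ''}
Step 1: w='' (idx 0), next='b' -> output (0, 'b'), add 'b' as idx 1
Step 2: w='' (idx 0), next='a' -> output (0, 'a'), add 'a' as idx 2
Step 3: w='b' (idx 1), next='b' -> output (1, 'b'), add 'bb' as idx 3
Step 4: w='bb' (idx 3), next='a' -> output (3, 'a'), add 'bba' as idx 4
Step 5: w='bb' (idx 3), next='b' -> output (3, 'b'), add 'bbb' as idx 5
Step 6: w='a' (idx 2), next='b' -> output (2, 'b'), add 'ab' as idx 6
Step 7: w='a' (idx 2), next='a' -> output (2, 'a'), add 'aa' as idx 7


Encoded: [(0, 'b'), (0, 'a'), (1, 'b'), (3, 'a'), (3, 'b'), (2, 'b'), (2, 'a')]


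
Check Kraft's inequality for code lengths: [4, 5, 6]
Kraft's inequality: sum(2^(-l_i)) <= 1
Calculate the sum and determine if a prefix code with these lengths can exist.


Sum = 2^(-4) + 2^(-5) + 2^(-6)
    = 0.0625 + 0.03125 + 0.015625
    = 7/64 = 0.109375
Since 0.109375 <= 1, Kraft's inequality IS satisfied.
A prefix code with these lengths CAN exist.

Kraft sum = 0.109375. Satisfied.


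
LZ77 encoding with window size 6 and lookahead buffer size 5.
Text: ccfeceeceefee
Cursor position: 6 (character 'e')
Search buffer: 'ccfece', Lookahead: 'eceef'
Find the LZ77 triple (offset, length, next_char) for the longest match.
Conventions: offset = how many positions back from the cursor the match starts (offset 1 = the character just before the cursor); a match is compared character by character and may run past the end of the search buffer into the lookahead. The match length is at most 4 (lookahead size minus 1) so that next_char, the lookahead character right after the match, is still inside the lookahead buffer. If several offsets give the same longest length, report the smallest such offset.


Try each offset into the search buffer:
  offset=1 (pos 5, char 'e'): match length 1
  offset=2 (pos 4, char 'c'): match length 0
  offset=3 (pos 3, char 'e'): match length 4
  offset=4 (pos 2, char 'f'): match length 0
  offset=5 (pos 1, char 'c'): match length 0
  offset=6 (pos 0, char 'c'): match length 0
Longest match has length 4 at offset 3.
next_char = character at position 6 + 4 = 10 -> 'f'

Best match: offset=3, length=4 (matching 'ecee' starting at position 3)
LZ77 triple: (3, 4, 'f')


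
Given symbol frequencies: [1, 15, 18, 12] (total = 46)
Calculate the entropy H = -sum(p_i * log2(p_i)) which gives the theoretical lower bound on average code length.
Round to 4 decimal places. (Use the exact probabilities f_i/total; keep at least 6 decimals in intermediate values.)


Per-symbol terms -p_i * log2(p_i) with p_i = f_i/46:
  p = 1/46 = 0.021739: log2(p) = -5.523562, -p*log2(p) = 0.120077
  p = 15/46 = 0.326087: log2(p) = -1.616671, -p*log2(p) = 0.527175
  p = 18/46 = 0.391304: log2(p) = -1.353637, -p*log2(p) = 0.529684
  p = 12/46 = 0.260870: log2(p) = -1.938599, -p*log2(p) = 0.505722
H = 0.120077 + 0.527175 + 0.529684 + 0.505722 = 1.682658

H = 1.6827 bits/symbol


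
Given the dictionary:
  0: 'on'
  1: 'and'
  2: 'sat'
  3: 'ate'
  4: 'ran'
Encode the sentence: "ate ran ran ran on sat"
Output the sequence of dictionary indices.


Look up each word in the dictionary:
  'ate' -> 3
  'ran' -> 4
  'ran' -> 4
  'ran' -> 4
  'on' -> 0
  'sat' -> 2

Encoded: [3, 4, 4, 4, 0, 2]


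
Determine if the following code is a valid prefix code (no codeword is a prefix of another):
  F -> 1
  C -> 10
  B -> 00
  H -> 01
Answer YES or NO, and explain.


Checking each pair (does one codeword prefix another?):
  F='1' vs C='10': prefix -- VIOLATION

NO -- this is NOT a valid prefix code. F (1) is a prefix of C (10).


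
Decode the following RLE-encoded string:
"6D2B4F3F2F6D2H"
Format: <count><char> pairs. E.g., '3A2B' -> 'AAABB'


Expanding each <count><char> pair:
  6D -> 'DDDDDD'
  2B -> 'BB'
  4F -> 'FFFF'
  3F -> 'FFF'
  2F -> 'FF'
  6D -> 'DDDDDD'
  2H -> 'HH'

Decoded = DDDDDDBBFFFFFFFFFDDDDDDHH


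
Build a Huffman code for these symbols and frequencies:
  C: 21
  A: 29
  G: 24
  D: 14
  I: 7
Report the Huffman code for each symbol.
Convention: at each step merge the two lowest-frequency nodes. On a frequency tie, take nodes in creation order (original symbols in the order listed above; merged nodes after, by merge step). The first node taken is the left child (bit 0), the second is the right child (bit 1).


Huffman tree construction:
Step 1: Merge I(7) + D(14) = 21
Step 2: Merge C(21) + (I+D)(21) = 42
Step 3: Merge G(24) + A(29) = 53
Step 4: Merge (C+(I+D))(42) + (G+A)(53) = 95
Read each symbol's code off the tree from the root (left child = 0, right child = 1).

Codes:
  C: 00 (length 2)
  A: 11 (length 2)
  G: 10 (length 2)
  D: 011 (length 3)
  I: 010 (length 3)
Average code length: 211/95 = 2.2211 bits/symbol


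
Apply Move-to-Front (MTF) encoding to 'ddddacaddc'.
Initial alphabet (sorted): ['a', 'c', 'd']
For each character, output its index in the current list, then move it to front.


MTF encoding:
'd': index 2 in ['a', 'c', 'd'] -> ['d', 'a', 'c']
'd': index 0 in ['d', 'a', 'c'] -> ['d', 'a', 'c']
'd': index 0 in ['d', 'a', 'c'] -> ['d', 'a', 'c']
'd': index 0 in ['d', 'a', 'c'] -> ['d', 'a', 'c']
'a': index 1 in ['d', 'a', 'c'] -> ['a', 'd', 'c']
'c': index 2 in ['a', 'd', 'c'] -> ['c', 'a', 'd']
'a': index 1 in ['c', 'a', 'd'] -> ['a', 'c', 'd']
'd': index 2 in ['a', 'c', 'd'] -> ['d', 'a', 'c']
'd': index 0 in ['d', 'a', 'c'] -> ['d', 'a', 'c']
'c': index 2 in ['d', 'a', 'c'] -> ['c', 'd', 'a']


Output: [2, 0, 0, 0, 1, 2, 1, 2, 0, 2]


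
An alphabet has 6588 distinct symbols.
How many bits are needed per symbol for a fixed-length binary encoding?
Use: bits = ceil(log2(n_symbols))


log2(6588) = 12.6856
Bracket: 2^12 = 4096 < 6588 <= 2^13 = 8192
So ceil(log2(6588)) = 13

bits = ceil(log2(6588)) = ceil(12.6856) = 13 bits


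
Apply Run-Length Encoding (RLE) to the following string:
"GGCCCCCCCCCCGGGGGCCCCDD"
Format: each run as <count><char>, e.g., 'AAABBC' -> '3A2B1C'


Scanning runs left to right:
  i=0: run of 'G' x 2 -> '2G'
  i=2: run of 'C' x 10 -> '10C'
  i=12: run of 'G' x 5 -> '5G'
  i=17: run of 'C' x 4 -> '4C'
  i=21: run of 'D' x 2 -> '2D'

RLE = 2G10C5G4C2D


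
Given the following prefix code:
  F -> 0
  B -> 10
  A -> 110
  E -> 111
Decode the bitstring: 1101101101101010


Decoding step by step:
Bits 110 -> A
Bits 110 -> A
Bits 110 -> A
Bits 110 -> A
Bits 10 -> B
Bits 10 -> B


Decoded message: AAAABB


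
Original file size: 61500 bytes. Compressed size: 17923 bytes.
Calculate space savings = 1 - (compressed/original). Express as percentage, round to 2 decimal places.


ratio = compressed/original = 17923/61500 = 0.291431
savings = 1 - ratio = 1 - 0.291431 = 0.708569
as a percentage: 0.708569 * 100 = 70.86%

Space savings = 1 - 17923/61500 = 70.86%


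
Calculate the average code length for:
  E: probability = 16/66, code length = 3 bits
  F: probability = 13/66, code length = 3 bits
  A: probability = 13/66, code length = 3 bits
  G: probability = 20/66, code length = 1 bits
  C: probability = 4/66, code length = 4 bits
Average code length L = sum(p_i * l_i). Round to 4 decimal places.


Weighted contributions p_i * l_i:
  E: (16/66) * 3 = 48/66
  F: (13/66) * 3 = 39/66
  A: (13/66) * 3 = 39/66
  G: (20/66) * 1 = 20/66
  C: (4/66) * 4 = 16/66
Sum = (48 + 39 + 39 + 20 + 16)/66 = 162/66

L = 162/66 = 2.4545 bits/symbol


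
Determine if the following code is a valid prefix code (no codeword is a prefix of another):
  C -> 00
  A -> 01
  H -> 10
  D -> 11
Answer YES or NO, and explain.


Checking each pair (does one codeword prefix another?):
  C='00' vs A='01': no prefix
  C='00' vs H='10': no prefix
  C='00' vs D='11': no prefix
  A='01' vs C='00': no prefix
  A='01' vs H='10': no prefix
  A='01' vs D='11': no prefix
  H='10' vs C='00': no prefix
  H='10' vs A='01': no prefix
  H='10' vs D='11': no prefix
  D='11' vs C='00': no prefix
  D='11' vs A='01': no prefix
  D='11' vs H='10': no prefix
No violation found over all pairs.

YES -- this is a valid prefix code. No codeword is a prefix of any other codeword.


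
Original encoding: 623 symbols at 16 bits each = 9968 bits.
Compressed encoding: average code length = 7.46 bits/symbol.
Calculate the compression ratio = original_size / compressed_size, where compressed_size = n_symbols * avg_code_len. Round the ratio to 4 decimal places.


original_size = n_symbols * orig_bits = 623 * 16 = 9968 bits
compressed_size = n_symbols * avg_code_len = 623 * 7.46 = 4647.58 bits
ratio = original_size / compressed_size = 9968 / 4647.58 = 2.1448

Compression ratio = 2.1448


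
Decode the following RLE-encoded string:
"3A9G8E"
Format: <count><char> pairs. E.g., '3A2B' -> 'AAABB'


Expanding each <count><char> pair:
  3A -> 'AAA'
  9G -> 'GGGGGGGGG'
  8E -> 'EEEEEEEE'

Decoded = AAAGGGGGGGGGEEEEEEEE


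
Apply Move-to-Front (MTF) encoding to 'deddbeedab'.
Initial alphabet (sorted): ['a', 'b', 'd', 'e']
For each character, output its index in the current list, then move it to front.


MTF encoding:
'd': index 2 in ['a', 'b', 'd', 'e'] -> ['d', 'a', 'b', 'e']
'e': index 3 in ['d', 'a', 'b', 'e'] -> ['e', 'd', 'a', 'b']
'd': index 1 in ['e', 'd', 'a', 'b'] -> ['d', 'e', 'a', 'b']
'd': index 0 in ['d', 'e', 'a', 'b'] -> ['d', 'e', 'a', 'b']
'b': index 3 in ['d', 'e', 'a', 'b'] -> ['b', 'd', 'e', 'a']
'e': index 2 in ['b', 'd', 'e', 'a'] -> ['e', 'b', 'd', 'a']
'e': index 0 in ['e', 'b', 'd', 'a'] -> ['e', 'b', 'd', 'a']
'd': index 2 in ['e', 'b', 'd', 'a'] -> ['d', 'e', 'b', 'a']
'a': index 3 in ['d', 'e', 'b', 'a'] -> ['a', 'd', 'e', 'b']
'b': index 3 in ['a', 'd', 'e', 'b'] -> ['b', 'a', 'd', 'e']


Output: [2, 3, 1, 0, 3, 2, 0, 2, 3, 3]


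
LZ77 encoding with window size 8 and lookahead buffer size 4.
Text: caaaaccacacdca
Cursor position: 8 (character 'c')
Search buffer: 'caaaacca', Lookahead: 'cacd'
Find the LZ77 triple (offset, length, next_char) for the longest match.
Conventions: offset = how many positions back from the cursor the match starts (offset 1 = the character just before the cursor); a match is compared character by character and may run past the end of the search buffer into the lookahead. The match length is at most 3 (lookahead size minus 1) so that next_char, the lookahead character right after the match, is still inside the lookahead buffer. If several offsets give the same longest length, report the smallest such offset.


Try each offset into the search buffer:
  offset=1 (pos 7, char 'a'): match length 0
  offset=2 (pos 6, char 'c'): match length 3
  offset=3 (pos 5, char 'c'): match length 1
  offset=4 (pos 4, char 'a'): match length 0
  offset=5 (pos 3, char 'a'): match length 0
  offset=6 (pos 2, char 'a'): match length 0
  offset=7 (pos 1, char 'a'): match length 0
  offset=8 (pos 0, char 'c'): match length 2
Longest match has length 3 at offset 2.
next_char = character at position 8 + 3 = 11 -> 'd'

Best match: offset=2, length=3 (matching 'cac' starting at position 6)
LZ77 triple: (2, 3, 'd')


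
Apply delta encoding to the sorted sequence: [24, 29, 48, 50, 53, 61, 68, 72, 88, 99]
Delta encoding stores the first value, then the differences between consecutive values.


First value: 24
Deltas:
  29 - 24 = 5
  48 - 29 = 19
  50 - 48 = 2
  53 - 50 = 3
  61 - 53 = 8
  68 - 61 = 7
  72 - 68 = 4
  88 - 72 = 16
  99 - 88 = 11


Delta encoded: [24, 5, 19, 2, 3, 8, 7, 4, 16, 11]


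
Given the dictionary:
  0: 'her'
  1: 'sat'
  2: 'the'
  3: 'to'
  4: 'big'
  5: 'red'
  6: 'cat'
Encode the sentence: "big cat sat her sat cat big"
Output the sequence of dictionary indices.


Look up each word in the dictionary:
  'big' -> 4
  'cat' -> 6
  'sat' -> 1
  'her' -> 0
  'sat' -> 1
  'cat' -> 6
  'big' -> 4

Encoded: [4, 6, 1, 0, 1, 6, 4]


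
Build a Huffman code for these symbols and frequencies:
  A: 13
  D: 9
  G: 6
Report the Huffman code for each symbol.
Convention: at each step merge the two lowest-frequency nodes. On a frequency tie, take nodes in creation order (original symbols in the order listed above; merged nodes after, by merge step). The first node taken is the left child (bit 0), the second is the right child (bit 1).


Huffman tree construction:
Step 1: Merge G(6) + D(9) = 15
Step 2: Merge A(13) + (G+D)(15) = 28
Read each symbol's code off the tree from the root (left child = 0, right child = 1).

Codes:
  A: 0 (length 1)
  D: 11 (length 2)
  G: 10 (length 2)
Average code length: 43/28 = 1.5357 bits/symbol


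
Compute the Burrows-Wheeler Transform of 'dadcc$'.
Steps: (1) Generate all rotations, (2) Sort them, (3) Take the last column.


Rotations (sorted):
  0: $dadcc -> last char: c
  1: adcc$d -> last char: d
  2: c$dadc -> last char: c
  3: cc$dad -> last char: d
  4: dadcc$ -> last char: $
  5: dcc$da -> last char: a


BWT = cdcd$a


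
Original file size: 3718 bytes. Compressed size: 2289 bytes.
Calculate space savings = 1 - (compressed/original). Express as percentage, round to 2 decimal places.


ratio = compressed/original = 2289/3718 = 0.615654
savings = 1 - ratio = 1 - 0.615654 = 0.384346
as a percentage: 0.384346 * 100 = 38.43%

Space savings = 1 - 2289/3718 = 38.43%


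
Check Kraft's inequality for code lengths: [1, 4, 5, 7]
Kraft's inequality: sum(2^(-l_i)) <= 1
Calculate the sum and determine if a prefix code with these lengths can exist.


Sum = 2^(-1) + 2^(-4) + 2^(-5) + 2^(-7)
    = 0.5 + 0.0625 + 0.03125 + 0.0078125
    = 77/128 = 0.6015625
Since 0.6015625 <= 1, Kraft's inequality IS satisfied.
A prefix code with these lengths CAN exist.

Kraft sum = 0.6015625. Satisfied.


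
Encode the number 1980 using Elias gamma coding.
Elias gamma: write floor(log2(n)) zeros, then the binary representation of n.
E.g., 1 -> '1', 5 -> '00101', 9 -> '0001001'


num_bits = floor(log2(1980)) + 1 = 11
leading_zeros = num_bits - 1 = 10
binary(1980) = 11110111100

Elias gamma(1980) = '0000000000' + '11110111100' = 000000000011110111100 (21 bits)


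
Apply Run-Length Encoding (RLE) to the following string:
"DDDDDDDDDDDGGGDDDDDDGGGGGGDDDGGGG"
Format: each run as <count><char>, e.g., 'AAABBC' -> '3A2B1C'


Scanning runs left to right:
  i=0: run of 'D' x 11 -> '11D'
  i=11: run of 'G' x 3 -> '3G'
  i=14: run of 'D' x 6 -> '6D'
  i=20: run of 'G' x 6 -> '6G'
  i=26: run of 'D' x 3 -> '3D'
  i=29: run of 'G' x 4 -> '4G'

RLE = 11D3G6D6G3D4G


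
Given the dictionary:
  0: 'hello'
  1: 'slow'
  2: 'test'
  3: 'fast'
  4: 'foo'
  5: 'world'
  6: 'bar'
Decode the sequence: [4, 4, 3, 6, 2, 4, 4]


Look up each index in the dictionary:
  4 -> 'foo'
  4 -> 'foo'
  3 -> 'fast'
  6 -> 'bar'
  2 -> 'test'
  4 -> 'foo'
  4 -> 'foo'

Decoded: "foo foo fast bar test foo foo"


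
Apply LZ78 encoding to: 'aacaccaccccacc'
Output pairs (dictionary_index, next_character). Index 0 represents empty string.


LZ78 encoding steps:
Dictionary: {0: ''}
Step 1: w='' (idx 0), next='a' -> output (0, 'a'), add 'a' as idx 1
Step 2: w='a' (idx 1), next='c' -> output (1, 'c'), add 'ac' as idx 2
Step 3: w='ac' (idx 2), next='c' -> output (2, 'c'), add 'acc' as idx 3
Step 4: w='acc' (idx 3), next='c' -> output (3, 'c'), add 'accc' as idx 4
Step 5: w='' (idx 0), next='c' -> output (0, 'c'), add 'c' as idx 5
Step 6: w='acc' (idx 3), end of input -> output (3, '')


Encoded: [(0, 'a'), (1, 'c'), (2, 'c'), (3, 'c'), (0, 'c'), (3, '')]


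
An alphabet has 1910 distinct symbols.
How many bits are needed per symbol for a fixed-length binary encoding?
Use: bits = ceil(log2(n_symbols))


log2(1910) = 10.8994
Bracket: 2^10 = 1024 < 1910 <= 2^11 = 2048
So ceil(log2(1910)) = 11

bits = ceil(log2(1910)) = ceil(10.8994) = 11 bits


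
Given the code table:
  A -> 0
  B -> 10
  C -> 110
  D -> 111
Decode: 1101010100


Decoding:
110 -> C
10 -> B
10 -> B
10 -> B
0 -> A


Result: CBBBA


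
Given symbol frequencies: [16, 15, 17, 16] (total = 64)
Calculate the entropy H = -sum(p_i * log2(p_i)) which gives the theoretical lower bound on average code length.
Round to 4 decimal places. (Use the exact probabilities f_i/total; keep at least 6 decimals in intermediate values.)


Per-symbol terms -p_i * log2(p_i) with p_i = f_i/64:
  p = 16/64 = 0.250000: log2(p) = -2.000000, -p*log2(p) = 0.500000
  p = 15/64 = 0.234375: log2(p) = -2.093109, -p*log2(p) = 0.490573
  p = 17/64 = 0.265625: log2(p) = -1.912537, -p*log2(p) = 0.508018
  p = 16/64 = 0.250000: log2(p) = -2.000000, -p*log2(p) = 0.500000
H = 0.500000 + 0.490573 + 0.508018 + 0.500000 = 1.998591

H = 1.9986 bits/symbol


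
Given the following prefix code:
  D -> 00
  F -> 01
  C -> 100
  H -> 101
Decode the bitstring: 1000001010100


Decoding step by step:
Bits 100 -> C
Bits 00 -> D
Bits 01 -> F
Bits 01 -> F
Bits 01 -> F
Bits 00 -> D


Decoded message: CDFFFD


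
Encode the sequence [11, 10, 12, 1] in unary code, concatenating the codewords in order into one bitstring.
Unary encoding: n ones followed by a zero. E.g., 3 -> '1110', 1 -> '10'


Encode each number as n ones followed by a terminating 0:
  11 -> 111111111110 (12 bits)
  10 -> 11111111110 (11 bits)
  12 -> 1111111111110 (13 bits)
  1 -> 10 (2 bits)
Total length = 12 + 11 + 13 + 2 = 38 bits.

Unary([11, 10, 12, 1]) = 11111111111011111111110111111111111010 (38 bits)


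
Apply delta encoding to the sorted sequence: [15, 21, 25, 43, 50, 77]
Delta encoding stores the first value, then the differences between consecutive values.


First value: 15
Deltas:
  21 - 15 = 6
  25 - 21 = 4
  43 - 25 = 18
  50 - 43 = 7
  77 - 50 = 27


Delta encoded: [15, 6, 4, 18, 7, 27]


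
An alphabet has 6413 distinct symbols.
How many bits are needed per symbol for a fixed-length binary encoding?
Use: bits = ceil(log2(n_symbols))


log2(6413) = 12.6468
Bracket: 2^12 = 4096 < 6413 <= 2^13 = 8192
So ceil(log2(6413)) = 13

bits = ceil(log2(6413)) = ceil(12.6468) = 13 bits


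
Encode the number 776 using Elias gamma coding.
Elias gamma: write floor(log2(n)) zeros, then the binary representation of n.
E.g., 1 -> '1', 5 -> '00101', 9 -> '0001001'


num_bits = floor(log2(776)) + 1 = 10
leading_zeros = num_bits - 1 = 9
binary(776) = 1100001000

Elias gamma(776) = '000000000' + '1100001000' = 0000000001100001000 (19 bits)


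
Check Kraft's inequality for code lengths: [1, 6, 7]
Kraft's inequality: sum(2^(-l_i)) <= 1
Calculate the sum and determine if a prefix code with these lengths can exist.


Sum = 2^(-1) + 2^(-6) + 2^(-7)
    = 0.5 + 0.015625 + 0.0078125
    = 67/128 = 0.5234375
Since 0.5234375 <= 1, Kraft's inequality IS satisfied.
A prefix code with these lengths CAN exist.

Kraft sum = 0.5234375. Satisfied.


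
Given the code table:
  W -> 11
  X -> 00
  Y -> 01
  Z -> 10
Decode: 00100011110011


Decoding:
00 -> X
10 -> Z
00 -> X
11 -> W
11 -> W
00 -> X
11 -> W


Result: XZXWWXW


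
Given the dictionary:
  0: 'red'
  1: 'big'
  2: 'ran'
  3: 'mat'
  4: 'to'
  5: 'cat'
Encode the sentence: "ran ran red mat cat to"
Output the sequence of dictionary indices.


Look up each word in the dictionary:
  'ran' -> 2
  'ran' -> 2
  'red' -> 0
  'mat' -> 3
  'cat' -> 5
  'to' -> 4

Encoded: [2, 2, 0, 3, 5, 4]


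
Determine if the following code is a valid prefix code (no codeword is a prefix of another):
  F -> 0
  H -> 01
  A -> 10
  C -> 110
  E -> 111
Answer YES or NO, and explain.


Checking each pair (does one codeword prefix another?):
  F='0' vs H='01': prefix -- VIOLATION

NO -- this is NOT a valid prefix code. F (0) is a prefix of H (01).


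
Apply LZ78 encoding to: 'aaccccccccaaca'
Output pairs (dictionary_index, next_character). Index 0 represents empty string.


LZ78 encoding steps:
Dictionary: {0: ''}
Step 1: w='' (idx 0), next='a' -> output (0, 'a'), add 'a' as idx 1
Step 2: w='a' (idx 1), next='c' -> output (1, 'c'), add 'ac' as idx 2
Step 3: w='' (idx 0), next='c' -> output (0, 'c'), add 'c' as idx 3
Step 4: w='c' (idx 3), next='c' -> output (3, 'c'), add 'cc' as idx 4
Step 5: w='cc' (idx 4), next='c' -> output (4, 'c'), add 'ccc' as idx 5
Step 6: w='c' (idx 3), next='a' -> output (3, 'a'), add 'ca' as idx 6
Step 7: w='ac' (idx 2), next='a' -> output (2, 'a'), add 'aca' as idx 7


Encoded: [(0, 'a'), (1, 'c'), (0, 'c'), (3, 'c'), (4, 'c'), (3, 'a'), (2, 'a')]


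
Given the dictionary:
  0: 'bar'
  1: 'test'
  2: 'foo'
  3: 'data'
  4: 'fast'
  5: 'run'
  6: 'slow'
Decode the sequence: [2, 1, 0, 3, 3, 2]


Look up each index in the dictionary:
  2 -> 'foo'
  1 -> 'test'
  0 -> 'bar'
  3 -> 'data'
  3 -> 'data'
  2 -> 'foo'

Decoded: "foo test bar data data foo"


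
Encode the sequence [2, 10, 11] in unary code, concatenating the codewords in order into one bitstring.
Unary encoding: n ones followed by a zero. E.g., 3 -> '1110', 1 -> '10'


Encode each number as n ones followed by a terminating 0:
  2 -> 110 (3 bits)
  10 -> 11111111110 (11 bits)
  11 -> 111111111110 (12 bits)
Total length = 3 + 11 + 12 = 26 bits.

Unary([2, 10, 11]) = 11011111111110111111111110 (26 bits)


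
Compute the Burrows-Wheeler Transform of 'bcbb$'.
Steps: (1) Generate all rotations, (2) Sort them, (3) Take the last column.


Rotations (sorted):
  0: $bcbb -> last char: b
  1: b$bcb -> last char: b
  2: bb$bc -> last char: c
  3: bcbb$ -> last char: $
  4: cbb$b -> last char: b


BWT = bbc$b


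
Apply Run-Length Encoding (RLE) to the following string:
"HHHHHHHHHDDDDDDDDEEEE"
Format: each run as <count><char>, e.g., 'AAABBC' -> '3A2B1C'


Scanning runs left to right:
  i=0: run of 'H' x 9 -> '9H'
  i=9: run of 'D' x 8 -> '8D'
  i=17: run of 'E' x 4 -> '4E'

RLE = 9H8D4E


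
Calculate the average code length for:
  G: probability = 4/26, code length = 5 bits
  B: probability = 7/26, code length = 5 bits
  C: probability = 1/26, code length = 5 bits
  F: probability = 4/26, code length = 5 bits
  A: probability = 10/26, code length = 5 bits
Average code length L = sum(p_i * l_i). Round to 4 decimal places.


Weighted contributions p_i * l_i:
  G: (4/26) * 5 = 20/26
  B: (7/26) * 5 = 35/26
  C: (1/26) * 5 = 5/26
  F: (4/26) * 5 = 20/26
  A: (10/26) * 5 = 50/26
Sum = (20 + 35 + 5 + 20 + 50)/26 = 130/26

L = 130/26 = 5.0000 bits/symbol


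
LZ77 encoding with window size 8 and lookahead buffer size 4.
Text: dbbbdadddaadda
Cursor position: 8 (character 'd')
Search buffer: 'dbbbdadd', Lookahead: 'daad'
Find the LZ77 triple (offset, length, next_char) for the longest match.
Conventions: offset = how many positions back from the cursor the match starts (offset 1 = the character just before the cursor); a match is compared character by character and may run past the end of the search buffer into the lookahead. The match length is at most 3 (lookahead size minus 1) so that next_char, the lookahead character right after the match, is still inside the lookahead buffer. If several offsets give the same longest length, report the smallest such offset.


Try each offset into the search buffer:
  offset=1 (pos 7, char 'd'): match length 1
  offset=2 (pos 6, char 'd'): match length 1
  offset=3 (pos 5, char 'a'): match length 0
  offset=4 (pos 4, char 'd'): match length 2
  offset=5 (pos 3, char 'b'): match length 0
  offset=6 (pos 2, char 'b'): match length 0
  offset=7 (pos 1, char 'b'): match length 0
  offset=8 (pos 0, char 'd'): match length 1
Longest match has length 2 at offset 4.
next_char = character at position 8 + 2 = 10 -> 'a'

Best match: offset=4, length=2 (matching 'da' starting at position 4)
LZ77 triple: (4, 2, 'a')


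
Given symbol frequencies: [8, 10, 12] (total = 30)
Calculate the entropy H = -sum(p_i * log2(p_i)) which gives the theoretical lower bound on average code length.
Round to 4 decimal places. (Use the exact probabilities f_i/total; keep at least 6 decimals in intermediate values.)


Per-symbol terms -p_i * log2(p_i) with p_i = f_i/30:
  p = 8/30 = 0.266667: log2(p) = -1.906891, -p*log2(p) = 0.508504
  p = 10/30 = 0.333333: log2(p) = -1.584963, -p*log2(p) = 0.528321
  p = 12/30 = 0.400000: log2(p) = -1.321928, -p*log2(p) = 0.528771
H = 0.508504 + 0.528321 + 0.528771 = 1.565596

H = 1.5656 bits/symbol


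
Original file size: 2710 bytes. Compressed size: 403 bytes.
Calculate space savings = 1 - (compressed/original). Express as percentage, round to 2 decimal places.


ratio = compressed/original = 403/2710 = 0.148708
savings = 1 - ratio = 1 - 0.148708 = 0.851292
as a percentage: 0.851292 * 100 = 85.13%

Space savings = 1 - 403/2710 = 85.13%


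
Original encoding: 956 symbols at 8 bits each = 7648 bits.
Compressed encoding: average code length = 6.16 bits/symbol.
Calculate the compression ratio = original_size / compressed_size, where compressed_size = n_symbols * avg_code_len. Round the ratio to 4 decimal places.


original_size = n_symbols * orig_bits = 956 * 8 = 7648 bits
compressed_size = n_symbols * avg_code_len = 956 * 6.16 = 5888.96 bits
ratio = original_size / compressed_size = 7648 / 5888.96 = 1.2987

Compression ratio = 1.2987


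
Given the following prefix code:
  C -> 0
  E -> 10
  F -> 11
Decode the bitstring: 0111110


Decoding step by step:
Bits 0 -> C
Bits 11 -> F
Bits 11 -> F
Bits 10 -> E


Decoded message: CFFE


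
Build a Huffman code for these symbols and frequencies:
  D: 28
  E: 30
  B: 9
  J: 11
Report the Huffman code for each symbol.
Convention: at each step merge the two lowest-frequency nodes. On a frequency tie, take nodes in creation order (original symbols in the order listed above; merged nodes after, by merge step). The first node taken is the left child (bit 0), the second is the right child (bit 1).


Huffman tree construction:
Step 1: Merge B(9) + J(11) = 20
Step 2: Merge (B+J)(20) + D(28) = 48
Step 3: Merge E(30) + ((B+J)+D)(48) = 78
Read each symbol's code off the tree from the root (left child = 0, right child = 1).

Codes:
  D: 11 (length 2)
  E: 0 (length 1)
  B: 100 (length 3)
  J: 101 (length 3)
Average code length: 146/78 = 1.8718 bits/symbol
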